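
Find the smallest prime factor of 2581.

2581 is odd.
Digit sum 16, not divisible by 3.
Ends in 1: not divisible by 5.
7: 2581 = 7·368 + 5
11: 2581 = 11·234 + 7
13: 2581 = 13·198 + 7
17: 2581 = 17·151 + 14
19: 2581 = 19·135 + 16
23: 2581 = 23·112 + 5
29: 2581 = 29·89

29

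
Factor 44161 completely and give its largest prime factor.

44161 = 13 · 3397
3397 = 43 · 79
79 is prime.
So 44161 = 13 · 43 · 79; the largest prime factor is 79.

79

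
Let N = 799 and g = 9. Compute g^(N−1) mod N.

225

9^1 ≡ 9 (mod 799)
9^2 ≡ 9^2 = 81 ≡ 81 (mod 799)
9^4 ≡ 81^2 = 6561 ≡ 169 (mod 799)
9^8 ≡ 169^2 = 28561 ≡ 596 (mod 799)
9^16 ≡ 596^2 = 355216 ≡ 460 (mod 799)
9^32 ≡ 460^2 = 211600 ≡ 664 (mod 799)
9^64 ≡ 664^2 = 440896 ≡ 647 (mod 799)
9^128 ≡ 647^2 = 418609 ≡ 732 (mod 799)
9^256 ≡ 732^2 = 535824 ≡ 494 (mod 799)
9^512 ≡ 494^2 = 244036 ≡ 341 (mod 799)
798 = 512 + 256 + 16 + 8 + 4 + 2 in binary powers of 2.
So 9^798 ≡ 341 · 494 · 460 · 596 · 169 · 81 ≡ 225 (mod 799).
Since 225 ≠ 1, base 9 is a Fermat witness: 799 is composite.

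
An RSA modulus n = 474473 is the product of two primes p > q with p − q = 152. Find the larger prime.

769

Since p = q + 152, we have 474473 = q(q + 152), so q² + 152q − 474473 = 0.
Discriminant: 152² + 4·474473 = 23104 + 1897892 = 1920996; √1920996 = 1386.
q = (−152 + 1386)/2 = 617, and p = q + 152 = 769.
Check: 617 · 769 = 474473.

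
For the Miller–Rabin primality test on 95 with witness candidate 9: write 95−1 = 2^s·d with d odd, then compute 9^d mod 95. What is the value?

24

95 − 1 = 94 = 2^1 · 47, so d = 47.
9^1 ≡ 9 (mod 95)
9^2 ≡ 9^2 = 81 ≡ 81 (mod 95)
9^4 ≡ 81^2 = 6561 ≡ 6 (mod 95)
9^8 ≡ 6^2 = 36 ≡ 36 (mod 95)
9^16 ≡ 36^2 = 1296 ≡ 61 (mod 95)
9^32 ≡ 61^2 = 3721 ≡ 16 (mod 95)
47 = 32 + 8 + 4 + 2 + 1 in binary powers of 2.
So 9^47 ≡ 16 · 36 · 6 · 81 · 9 ≡ 24 (mod 95).
Squaring chain: 24; never reaches −1, so base 9 is a Miller–Rabin witness that 95 is composite.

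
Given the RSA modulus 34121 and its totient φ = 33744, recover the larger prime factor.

229

φ(n) = (p−1)(q−1) = n − (p+q) + 1, so p + q = 34121 − 33744 + 1 = 378.
p and q are the roots of t² − 378t + 34121 = 0.
Discriminant: 378² − 4·34121 = 142884 − 136484 = 6400; √6400 = 80.
q = (378 − 80)/2 = 149, p = (378 + 80)/2 = 229.
Check: 149 · 229 = 34121.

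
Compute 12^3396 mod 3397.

12^1 ≡ 12 (mod 3397)
12^2 ≡ 12^2 = 144 ≡ 144 (mod 3397)
12^4 ≡ 144^2 = 20736 ≡ 354 (mod 3397)
12^8 ≡ 354^2 = 125316 ≡ 3024 (mod 3397)
12^16 ≡ 3024^2 = 9144576 ≡ 3249 (mod 3397)
12^32 ≡ 3249^2 = 10556001 ≡ 1522 (mod 3397)
12^64 ≡ 1522^2 = 2316484 ≡ 3127 (mod 3397)
12^128 ≡ 3127^2 = 9778129 ≡ 1563 (mod 3397)
12^256 ≡ 1563^2 = 2442969 ≡ 526 (mod 3397)
12^512 ≡ 526^2 = 276676 ≡ 1519 (mod 3397)
12^1024 ≡ 1519^2 = 2307361 ≡ 798 (mod 3397)
12^2048 ≡ 798^2 = 636804 ≡ 1565 (mod 3397)
3396 = 2048 + 1024 + 256 + 64 + 4 in binary powers of 2.
So 12^3396 ≡ 1565 · 798 · 526 · 3127 · 354 ≡ 1116 (mod 3397).
Since 1116 ≠ 1, base 12 is a Fermat witness: 3397 is composite.

1116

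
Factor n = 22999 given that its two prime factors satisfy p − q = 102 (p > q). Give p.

Since p = q + 102, we have 22999 = q(q + 102), so q² + 102q − 22999 = 0.
Discriminant: 102² + 4·22999 = 10404 + 91996 = 102400; √102400 = 320.
q = (−102 + 320)/2 = 109, and p = q + 102 = 211.
Check: 109 · 211 = 22999.

211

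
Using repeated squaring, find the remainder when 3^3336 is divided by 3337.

144

3^1 ≡ 3 (mod 3337)
3^2 ≡ 3^2 = 9 ≡ 9 (mod 3337)
3^4 ≡ 9^2 = 81 ≡ 81 (mod 3337)
3^8 ≡ 81^2 = 6561 ≡ 3224 (mod 3337)
3^16 ≡ 3224^2 = 10394176 ≡ 2758 (mod 3337)
3^32 ≡ 2758^2 = 7606564 ≡ 1541 (mod 3337)
3^64 ≡ 1541^2 = 2374681 ≡ 2074 (mod 3337)
3^128 ≡ 2074^2 = 4301476 ≡ 83 (mod 3337)
3^256 ≡ 83^2 = 6889 ≡ 215 (mod 3337)
3^512 ≡ 215^2 = 46225 ≡ 2844 (mod 3337)
3^1024 ≡ 2844^2 = 8088336 ≡ 2785 (mod 3337)
3^2048 ≡ 2785^2 = 7756225 ≡ 1037 (mod 3337)
3336 = 2048 + 1024 + 256 + 8 in binary powers of 2.
So 3^3336 ≡ 1037 · 2785 · 215 · 3224 ≡ 144 (mod 3337).
Since 144 ≠ 1, base 3 is a Fermat witness: 3337 is composite.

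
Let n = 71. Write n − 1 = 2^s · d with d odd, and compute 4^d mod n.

1

71 − 1 = 70 = 2^1 · 35, so d = 35.
4^1 ≡ 4 (mod 71)
4^2 ≡ 4^2 = 16 ≡ 16 (mod 71)
4^4 ≡ 16^2 = 256 ≡ 43 (mod 71)
4^8 ≡ 43^2 = 1849 ≡ 3 (mod 71)
4^16 ≡ 3^2 = 9 ≡ 9 (mod 71)
4^32 ≡ 9^2 = 81 ≡ 10 (mod 71)
35 = 32 + 2 + 1 in binary powers of 2.
So 4^35 ≡ 10 · 16 · 4 ≡ 1 (mod 71).
Since 4^d ≡ 1 (mod 71), base 4 does not prove 71 composite.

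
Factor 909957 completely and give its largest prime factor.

97

909957 = 3 · 303319
303319 = 53 · 5723
5723 = 59 · 97
97 is prime.
So 909957 = 3 · 53 · 59 · 97; the largest prime factor is 97.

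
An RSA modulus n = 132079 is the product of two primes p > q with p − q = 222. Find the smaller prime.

269

Since p = q + 222, we have 132079 = q(q + 222), so q² + 222q − 132079 = 0.
Discriminant: 222² + 4·132079 = 49284 + 528316 = 577600; √577600 = 760.
q = (−222 + 760)/2 = 269, and p = q + 222 = 491.
Check: 269 · 491 = 132079.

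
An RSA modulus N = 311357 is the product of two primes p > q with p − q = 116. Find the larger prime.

Since p = q + 116, we have 311357 = q(q + 116), so q² + 116q − 311357 = 0.
Discriminant: 116² + 4·311357 = 13456 + 1245428 = 1258884; √1258884 = 1122.
q = (−116 + 1122)/2 = 503, and p = q + 116 = 619.
Check: 503 · 619 = 311357.

619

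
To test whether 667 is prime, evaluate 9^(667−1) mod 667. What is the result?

49

9^1 ≡ 9 (mod 667)
9^2 ≡ 9^2 = 81 ≡ 81 (mod 667)
9^4 ≡ 81^2 = 6561 ≡ 558 (mod 667)
9^8 ≡ 558^2 = 311364 ≡ 542 (mod 667)
9^16 ≡ 542^2 = 293764 ≡ 284 (mod 667)
9^32 ≡ 284^2 = 80656 ≡ 616 (mod 667)
9^64 ≡ 616^2 = 379456 ≡ 600 (mod 667)
9^128 ≡ 600^2 = 360000 ≡ 487 (mod 667)
9^256 ≡ 487^2 = 237169 ≡ 384 (mod 667)
9^512 ≡ 384^2 = 147456 ≡ 49 (mod 667)
666 = 512 + 128 + 16 + 8 + 2 in binary powers of 2.
So 9^666 ≡ 49 · 487 · 284 · 542 · 81 ≡ 49 (mod 667).
Since 49 ≠ 1, base 9 is a Fermat witness: 667 is composite.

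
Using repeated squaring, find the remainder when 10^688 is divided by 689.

10^1 ≡ 10 (mod 689)
10^2 ≡ 10^2 = 100 ≡ 100 (mod 689)
10^4 ≡ 100^2 = 10000 ≡ 354 (mod 689)
10^8 ≡ 354^2 = 125316 ≡ 607 (mod 689)
10^16 ≡ 607^2 = 368449 ≡ 523 (mod 689)
10^32 ≡ 523^2 = 273529 ≡ 685 (mod 689)
10^64 ≡ 685^2 = 469225 ≡ 16 (mod 689)
10^128 ≡ 16^2 = 256 ≡ 256 (mod 689)
10^256 ≡ 256^2 = 65536 ≡ 81 (mod 689)
10^512 ≡ 81^2 = 6561 ≡ 360 (mod 689)
688 = 512 + 128 + 32 + 16 in binary powers of 2.
So 10^688 ≡ 360 · 256 · 685 · 523 ≡ 16 (mod 689).
Since 16 ≠ 1, base 10 is a Fermat witness: 689 is composite.

16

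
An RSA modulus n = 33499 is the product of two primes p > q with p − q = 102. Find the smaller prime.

139

Since p = q + 102, we have 33499 = q(q + 102), so q² + 102q − 33499 = 0.
Discriminant: 102² + 4·33499 = 10404 + 133996 = 144400; √144400 = 380.
q = (−102 + 380)/2 = 139, and p = q + 102 = 241.
Check: 139 · 241 = 33499.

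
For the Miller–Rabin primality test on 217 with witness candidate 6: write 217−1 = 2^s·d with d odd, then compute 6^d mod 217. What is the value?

217 − 1 = 216 = 2^3 · 27, so d = 27.
6^1 ≡ 6 (mod 217)
6^2 ≡ 6^2 = 36 ≡ 36 (mod 217)
6^4 ≡ 36^2 = 1296 ≡ 211 (mod 217)
6^8 ≡ 211^2 = 44521 ≡ 36 (mod 217)
6^16 ≡ 36^2 = 1296 ≡ 211 (mod 217)
27 = 16 + 8 + 2 + 1 in binary powers of 2.
So 6^27 ≡ 211 · 36 · 36 · 6 ≡ 216 (mod 217).
Since 6^d ≡ 216 (mod 217), base 6 does not prove 217 composite.

216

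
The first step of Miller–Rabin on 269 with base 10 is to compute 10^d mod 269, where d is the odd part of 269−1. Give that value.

187

269 − 1 = 268 = 2^2 · 67, so d = 67.
10^1 ≡ 10 (mod 269)
10^2 ≡ 10^2 = 100 ≡ 100 (mod 269)
10^4 ≡ 100^2 = 10000 ≡ 47 (mod 269)
10^8 ≡ 47^2 = 2209 ≡ 57 (mod 269)
10^16 ≡ 57^2 = 3249 ≡ 21 (mod 269)
10^32 ≡ 21^2 = 441 ≡ 172 (mod 269)
10^64 ≡ 172^2 = 29584 ≡ 263 (mod 269)
67 = 64 + 2 + 1 in binary powers of 2.
So 10^67 ≡ 263 · 100 · 10 ≡ 187 (mod 269).
Squaring chain: 187 → 268; reaches −1, so base 10 does not prove 269 composite.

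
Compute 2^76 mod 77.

2^1 ≡ 2 (mod 77)
2^2 ≡ 2^2 = 4 ≡ 4 (mod 77)
2^4 ≡ 4^2 = 16 ≡ 16 (mod 77)
2^8 ≡ 16^2 = 256 ≡ 25 (mod 77)
2^16 ≡ 25^2 = 625 ≡ 9 (mod 77)
2^32 ≡ 9^2 = 81 ≡ 4 (mod 77)
2^64 ≡ 4^2 = 16 ≡ 16 (mod 77)
76 = 64 + 8 + 4 in binary powers of 2.
So 2^76 ≡ 16 · 25 · 16 ≡ 9 (mod 77).
Since 9 ≠ 1, base 2 is a Fermat witness: 77 is composite.

9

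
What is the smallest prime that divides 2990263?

2990263 is odd.
Digit sum 31, not divisible by 3.
Ends in 3: not divisible by 5.
7: 2990263 = 7·427180 + 3
11: 2990263 = 11·271842 + 1
13: 2990263 = 13·230020 + 3
17: 2990263 = 17·175897 + 14
19: 2990263 = 19·157382 + 5
23: 2990263 = 23·130011 + 10
29: 2990263 = 29·103112 + 15
31: 2990263 = 31·96460 + 3
37: 2990263 = 37·80817 + 34
41: 2990263 = 41·72933 + 10
43: 2990263 = 43·69541

43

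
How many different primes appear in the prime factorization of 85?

85 = 5 · 17
85 = 5 · 17, which has 2 distinct prime factors.

2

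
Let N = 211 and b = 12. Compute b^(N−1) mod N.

1

12^1 ≡ 12 (mod 211)
12^2 ≡ 12^2 = 144 ≡ 144 (mod 211)
12^4 ≡ 144^2 = 20736 ≡ 58 (mod 211)
12^8 ≡ 58^2 = 3364 ≡ 199 (mod 211)
12^16 ≡ 199^2 = 39601 ≡ 144 (mod 211)
12^32 ≡ 144^2 = 20736 ≡ 58 (mod 211)
12^64 ≡ 58^2 = 3364 ≡ 199 (mod 211)
12^128 ≡ 199^2 = 39601 ≡ 144 (mod 211)
210 = 128 + 64 + 16 + 2 in binary powers of 2.
So 12^210 ≡ 144 · 199 · 144 · 144 ≡ 1 (mod 211).
Since the result is 1, base 12 gives no evidence that 211 is composite.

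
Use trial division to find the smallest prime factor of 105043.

17

105043 is odd.
Digit sum 13, not divisible by 3.
Ends in 3: not divisible by 5.
7: 105043 = 7·15006 + 1
11: 105043 = 11·9549 + 4
13: 105043 = 13·8080 + 3
17: 105043 = 17·6179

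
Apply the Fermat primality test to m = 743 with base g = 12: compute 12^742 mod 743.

1

12^1 ≡ 12 (mod 743)
12^2 ≡ 12^2 = 144 ≡ 144 (mod 743)
12^4 ≡ 144^2 = 20736 ≡ 675 (mod 743)
12^8 ≡ 675^2 = 455625 ≡ 166 (mod 743)
12^16 ≡ 166^2 = 27556 ≡ 65 (mod 743)
12^32 ≡ 65^2 = 4225 ≡ 510 (mod 743)
12^64 ≡ 510^2 = 260100 ≡ 50 (mod 743)
12^128 ≡ 50^2 = 2500 ≡ 271 (mod 743)
12^256 ≡ 271^2 = 73441 ≡ 627 (mod 743)
12^512 ≡ 627^2 = 393129 ≡ 82 (mod 743)
742 = 512 + 128 + 64 + 32 + 4 + 2 in binary powers of 2.
So 12^742 ≡ 82 · 271 · 50 · 510 · 675 · 144 ≡ 1 (mod 743).
Since the result is 1, base 12 gives no evidence that 743 is composite.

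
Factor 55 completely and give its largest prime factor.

11

55 = 5 · 11
11 is prime.
So 55 = 5 · 11; the largest prime factor is 11.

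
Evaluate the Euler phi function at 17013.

Factor: 17013 = 3 · 53 · 107.
φ(17013) = (3−1) · (53−1) · (107−1) = 2 · 52 · 106 = 11024.

11024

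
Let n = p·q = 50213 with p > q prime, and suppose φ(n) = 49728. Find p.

φ(n) = (p−1)(q−1) = n − (p+q) + 1, so p + q = 50213 − 49728 + 1 = 486.
p and q are the roots of t² − 486t + 50213 = 0.
Discriminant: 486² − 4·50213 = 236196 − 200852 = 35344; √35344 = 188.
q = (486 − 188)/2 = 149, p = (486 + 188)/2 = 337.
Check: 149 · 337 = 50213.

337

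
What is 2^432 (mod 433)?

1

2^1 ≡ 2 (mod 433)
2^2 ≡ 2^2 = 4 ≡ 4 (mod 433)
2^4 ≡ 4^2 = 16 ≡ 16 (mod 433)
2^8 ≡ 16^2 = 256 ≡ 256 (mod 433)
2^16 ≡ 256^2 = 65536 ≡ 153 (mod 433)
2^32 ≡ 153^2 = 23409 ≡ 27 (mod 433)
2^64 ≡ 27^2 = 729 ≡ 296 (mod 433)
2^128 ≡ 296^2 = 87616 ≡ 150 (mod 433)
2^256 ≡ 150^2 = 22500 ≡ 417 (mod 433)
432 = 256 + 128 + 32 + 16 in binary powers of 2.
So 2^432 ≡ 417 · 150 · 27 · 153 ≡ 1 (mod 433).
Since the result is 1, base 2 gives no evidence that 433 is composite.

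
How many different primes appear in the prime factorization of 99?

99 = 3^2 · 11
99 = 3^2 · 11, which has 2 distinct prime factors.

2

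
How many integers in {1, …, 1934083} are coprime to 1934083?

1886976

Factor: 1934083 = 97 · 127 · 157.
φ(1934083) = (97−1) · (127−1) · (157−1) = 96 · 126 · 156 = 1886976.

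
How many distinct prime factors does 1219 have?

2

1219 = 23 · 53
1219 = 23 · 53, which has 2 distinct prime factors.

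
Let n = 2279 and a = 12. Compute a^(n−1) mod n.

12^1 ≡ 12 (mod 2279)
12^2 ≡ 12^2 = 144 ≡ 144 (mod 2279)
12^4 ≡ 144^2 = 20736 ≡ 225 (mod 2279)
12^8 ≡ 225^2 = 50625 ≡ 487 (mod 2279)
12^16 ≡ 487^2 = 237169 ≡ 153 (mod 2279)
12^32 ≡ 153^2 = 23409 ≡ 619 (mod 2279)
12^64 ≡ 619^2 = 383161 ≡ 289 (mod 2279)
12^128 ≡ 289^2 = 83521 ≡ 1477 (mod 2279)
12^256 ≡ 1477^2 = 2181529 ≡ 526 (mod 2279)
12^512 ≡ 526^2 = 276676 ≡ 917 (mod 2279)
12^1024 ≡ 917^2 = 840889 ≡ 2217 (mod 2279)
12^2048 ≡ 2217^2 = 4915089 ≡ 1565 (mod 2279)
2278 = 2048 + 128 + 64 + 32 + 4 + 2 in binary powers of 2.
So 12^2278 ≡ 1565 · 1477 · 289 · 619 · 225 · 144 ≡ 1543 (mod 2279).
Since 1543 ≠ 1, base 12 is a Fermat witness: 2279 is composite.

1543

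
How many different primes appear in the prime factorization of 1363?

1363 = 29 · 47
1363 = 29 · 47, which has 2 distinct prime factors.

2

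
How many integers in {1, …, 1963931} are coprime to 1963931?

Factor: 1963931 = 71 · 139 · 199.
φ(1963931) = (71−1) · (139−1) · (199−1) = 70 · 138 · 198 = 1912680.

1912680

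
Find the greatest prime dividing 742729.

742729 = 13 · 57133
57133 = 19 · 3007
3007 = 31 · 97
97 is prime.
So 742729 = 13 · 19 · 31 · 97; the largest prime factor is 97.

97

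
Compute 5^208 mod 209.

5^1 ≡ 5 (mod 209)
5^2 ≡ 5^2 = 25 ≡ 25 (mod 209)
5^4 ≡ 25^2 = 625 ≡ 207 (mod 209)
5^8 ≡ 207^2 = 42849 ≡ 4 (mod 209)
5^16 ≡ 4^2 = 16 ≡ 16 (mod 209)
5^32 ≡ 16^2 = 256 ≡ 47 (mod 209)
5^64 ≡ 47^2 = 2209 ≡ 119 (mod 209)
5^128 ≡ 119^2 = 14161 ≡ 158 (mod 209)
208 = 128 + 64 + 16 in binary powers of 2.
So 5^208 ≡ 158 · 119 · 16 ≡ 81 (mod 209).
Since 81 ≠ 1, base 5 is a Fermat witness: 209 is composite.

81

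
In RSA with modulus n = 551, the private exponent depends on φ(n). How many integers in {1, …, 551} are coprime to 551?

504

Factor: 551 = 19 · 29.
φ(551) = (19−1) · (29−1) = 18 · 28 = 504.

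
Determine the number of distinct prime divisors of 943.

943 = 23 · 41
943 = 23 · 41, which has 2 distinct prime factors.

2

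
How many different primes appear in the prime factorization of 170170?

170170 = 2 · 85085
85085 = 5 · 17017
17017 = 7 · 2431
2431 = 11 · 221
221 = 13 · 17
170170 = 2 · 5 · 7 · 11 · 13 · 17, which has 6 distinct prime factors.

6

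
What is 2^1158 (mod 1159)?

2^1 ≡ 2 (mod 1159)
2^2 ≡ 2^2 = 4 ≡ 4 (mod 1159)
2^4 ≡ 4^2 = 16 ≡ 16 (mod 1159)
2^8 ≡ 16^2 = 256 ≡ 256 (mod 1159)
2^16 ≡ 256^2 = 65536 ≡ 632 (mod 1159)
2^32 ≡ 632^2 = 399424 ≡ 728 (mod 1159)
2^64 ≡ 728^2 = 529984 ≡ 321 (mod 1159)
2^128 ≡ 321^2 = 103041 ≡ 1049 (mod 1159)
2^256 ≡ 1049^2 = 1100401 ≡ 510 (mod 1159)
2^512 ≡ 510^2 = 260100 ≡ 484 (mod 1159)
2^1024 ≡ 484^2 = 234256 ≡ 138 (mod 1159)
1158 = 1024 + 128 + 4 + 2 in binary powers of 2.
So 2^1158 ≡ 138 · 1049 · 16 · 4 ≡ 881 (mod 1159).
Since 881 ≠ 1, base 2 is a Fermat witness: 1159 is composite.

881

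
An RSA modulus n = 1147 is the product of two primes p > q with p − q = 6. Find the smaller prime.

Since p = q + 6, we have 1147 = q(q + 6), so q² + 6q − 1147 = 0.
Discriminant: 6² + 4·1147 = 36 + 4588 = 4624; √4624 = 68.
q = (−6 + 68)/2 = 31, and p = q + 6 = 37.
Check: 31 · 37 = 1147.

31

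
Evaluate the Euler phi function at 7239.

Factor: 7239 = 3 · 19 · 127.
φ(7239) = (3−1) · (19−1) · (127−1) = 2 · 18 · 126 = 4536.

4536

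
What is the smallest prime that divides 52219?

79

52219 is odd.
Digit sum 19, not divisible by 3.
Ends in 9: not divisible by 5.
7: 52219 = 7·7459 + 6
11: 52219 = 11·4747 + 2
13: 52219 = 13·4016 + 11
17: 52219 = 17·3071 + 12
19: 52219 = 19·2748 + 7
23: 52219 = 23·2270 + 9
29: 52219 = 29·1800 + 19
31: 52219 = 31·1684 + 15
37: 52219 = 37·1411 + 12
41: 52219 = 41·1273 + 26
43: 52219 = 43·1214 + 17
47: 52219 = 47·1111 + 2
53: 52219 = 53·985 + 14
59: 52219 = 59·885 + 4
61: 52219 = 61·856 + 3
67: 52219 = 67·779 + 26
71: 52219 = 71·735 + 34
73: 52219 = 73·715 + 24
79: 52219 = 79·661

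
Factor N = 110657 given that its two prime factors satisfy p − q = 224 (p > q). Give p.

Since p = q + 224, we have 110657 = q(q + 224), so q² + 224q − 110657 = 0.
Discriminant: 224² + 4·110657 = 50176 + 442628 = 492804; √492804 = 702.
q = (−224 + 702)/2 = 239, and p = q + 224 = 463.
Check: 239 · 463 = 110657.

463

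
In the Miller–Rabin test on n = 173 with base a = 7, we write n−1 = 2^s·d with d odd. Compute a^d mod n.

93

173 − 1 = 172 = 2^2 · 43, so d = 43.
7^1 ≡ 7 (mod 173)
7^2 ≡ 7^2 = 49 ≡ 49 (mod 173)
7^4 ≡ 49^2 = 2401 ≡ 152 (mod 173)
7^8 ≡ 152^2 = 23104 ≡ 95 (mod 173)
7^16 ≡ 95^2 = 9025 ≡ 29 (mod 173)
7^32 ≡ 29^2 = 841 ≡ 149 (mod 173)
43 = 32 + 8 + 2 + 1 in binary powers of 2.
So 7^43 ≡ 149 · 95 · 49 · 7 ≡ 93 (mod 173).
Squaring chain: 93 → 172; reaches −1, so base 7 does not prove 173 composite.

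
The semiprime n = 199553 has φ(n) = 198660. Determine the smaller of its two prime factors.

431

φ(n) = (p−1)(q−1) = n − (p+q) + 1, so p + q = 199553 − 198660 + 1 = 894.
p and q are the roots of t² − 894t + 199553 = 0.
Discriminant: 894² − 4·199553 = 799236 − 798212 = 1024; √1024 = 32.
q = (894 − 32)/2 = 431, p = (894 + 32)/2 = 463.
Check: 431 · 463 = 199553.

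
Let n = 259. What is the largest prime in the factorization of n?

259 = 7 · 37
37 is prime.
So 259 = 7 · 37; the largest prime factor is 37.

37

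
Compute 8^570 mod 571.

1

8^1 ≡ 8 (mod 571)
8^2 ≡ 8^2 = 64 ≡ 64 (mod 571)
8^4 ≡ 64^2 = 4096 ≡ 99 (mod 571)
8^8 ≡ 99^2 = 9801 ≡ 94 (mod 571)
8^16 ≡ 94^2 = 8836 ≡ 271 (mod 571)
8^32 ≡ 271^2 = 73441 ≡ 353 (mod 571)
8^64 ≡ 353^2 = 124609 ≡ 131 (mod 571)
8^128 ≡ 131^2 = 17161 ≡ 31 (mod 571)
8^256 ≡ 31^2 = 961 ≡ 390 (mod 571)
8^512 ≡ 390^2 = 152100 ≡ 214 (mod 571)
570 = 512 + 32 + 16 + 8 + 2 in binary powers of 2.
So 8^570 ≡ 214 · 353 · 271 · 94 · 64 ≡ 1 (mod 571).
Since the result is 1, base 8 gives no evidence that 571 is composite.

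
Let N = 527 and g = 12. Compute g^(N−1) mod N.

236

12^1 ≡ 12 (mod 527)
12^2 ≡ 12^2 = 144 ≡ 144 (mod 527)
12^4 ≡ 144^2 = 20736 ≡ 183 (mod 527)
12^8 ≡ 183^2 = 33489 ≡ 288 (mod 527)
12^16 ≡ 288^2 = 82944 ≡ 205 (mod 527)
12^32 ≡ 205^2 = 42025 ≡ 392 (mod 527)
12^64 ≡ 392^2 = 153664 ≡ 307 (mod 527)
12^128 ≡ 307^2 = 94249 ≡ 443 (mod 527)
12^256 ≡ 443^2 = 196249 ≡ 205 (mod 527)
12^512 ≡ 205^2 = 42025 ≡ 392 (mod 527)
526 = 512 + 8 + 4 + 2 in binary powers of 2.
So 12^526 ≡ 392 · 288 · 183 · 144 ≡ 236 (mod 527).
Since 236 ≠ 1, base 12 is a Fermat witness: 527 is composite.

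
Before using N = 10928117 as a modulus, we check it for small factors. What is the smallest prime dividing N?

97

10928117 is odd.
Digit sum 29, not divisible by 3.
Ends in 7: not divisible by 5.
7: 10928117 = 7·1561159 + 4
11: 10928117 = 11·993465 + 2
13: 10928117 = 13·840624 + 5
17: 10928117 = 17·642830 + 7
19: 10928117 = 19·575164 + 1
23: 10928117 = 23·475135 + 12
29: 10928117 = 29·376831 + 18
31: 10928117 = 31·352519 + 28
37: 10928117 = 37·295354 + 19
41: 10928117 = 41·266539 + 18
43: 10928117 = 43·254142 + 11
47: 10928117 = 47·232513 + 6
53: 10928117 = 53·206190 + 47
59: 10928117 = 59·185222 + 19
61: 10928117 = 61·179149 + 28
67: 10928117 = 67·163106 + 15
71: 10928117 = 71·153917 + 10
73: 10928117 = 73·149700 + 17
79: 10928117 = 79·138330 + 47
83: 10928117 = 83·131664 + 5
89: 10928117 = 89·122787 + 74
97: 10928117 = 97·112661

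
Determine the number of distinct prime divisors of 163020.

6

163020 = 2^2 · 40755
40755 = 3 · 13585
13585 = 5 · 2717
2717 = 11 · 247
247 = 13 · 19
163020 = 2^2 · 3 · 5 · 11 · 13 · 19, which has 6 distinct prime factors.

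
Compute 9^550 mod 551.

123

9^1 ≡ 9 (mod 551)
9^2 ≡ 9^2 = 81 ≡ 81 (mod 551)
9^4 ≡ 81^2 = 6561 ≡ 500 (mod 551)
9^8 ≡ 500^2 = 250000 ≡ 397 (mod 551)
9^16 ≡ 397^2 = 157609 ≡ 23 (mod 551)
9^32 ≡ 23^2 = 529 ≡ 529 (mod 551)
9^64 ≡ 529^2 = 279841 ≡ 484 (mod 551)
9^128 ≡ 484^2 = 234256 ≡ 81 (mod 551)
9^256 ≡ 81^2 = 6561 ≡ 500 (mod 551)
9^512 ≡ 500^2 = 250000 ≡ 397 (mod 551)
550 = 512 + 32 + 4 + 2 in binary powers of 2.
So 9^550 ≡ 397 · 529 · 500 · 81 ≡ 123 (mod 551).
Since 123 ≠ 1, base 9 is a Fermat witness: 551 is composite.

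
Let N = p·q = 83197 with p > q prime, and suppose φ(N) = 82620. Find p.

φ(n) = (p−1)(q−1) = n − (p+q) + 1, so p + q = 83197 − 82620 + 1 = 578.
p and q are the roots of t² − 578t + 83197 = 0.
Discriminant: 578² − 4·83197 = 334084 − 332788 = 1296; √1296 = 36.
q = (578 − 36)/2 = 271, p = (578 + 36)/2 = 307.
Check: 271 · 307 = 83197.

307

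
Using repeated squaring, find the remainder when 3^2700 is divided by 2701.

1

3^1 ≡ 3 (mod 2701)
3^2 ≡ 3^2 = 9 ≡ 9 (mod 2701)
3^4 ≡ 9^2 = 81 ≡ 81 (mod 2701)
3^8 ≡ 81^2 = 6561 ≡ 1159 (mod 2701)
3^16 ≡ 1159^2 = 1343281 ≡ 884 (mod 2701)
3^32 ≡ 884^2 = 781456 ≡ 867 (mod 2701)
3^64 ≡ 867^2 = 751689 ≡ 811 (mod 2701)
3^128 ≡ 811^2 = 657721 ≡ 1378 (mod 2701)
3^256 ≡ 1378^2 = 1898884 ≡ 81 (mod 2701)
3^512 ≡ 81^2 = 6561 ≡ 1159 (mod 2701)
3^1024 ≡ 1159^2 = 1343281 ≡ 884 (mod 2701)
3^2048 ≡ 884^2 = 781456 ≡ 867 (mod 2701)
2700 = 2048 + 512 + 128 + 8 + 4 in binary powers of 2.
So 3^2700 ≡ 867 · 1159 · 1378 · 1159 · 81 ≡ 1 (mod 2701).
Since the result is 1, base 3 gives no evidence that 2701 is composite.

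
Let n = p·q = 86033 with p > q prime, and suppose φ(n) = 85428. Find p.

φ(n) = (p−1)(q−1) = n − (p+q) + 1, so p + q = 86033 − 85428 + 1 = 606.
p and q are the roots of t² − 606t + 86033 = 0.
Discriminant: 606² − 4·86033 = 367236 − 344132 = 23104; √23104 = 152.
q = (606 − 152)/2 = 227, p = (606 + 152)/2 = 379.
Check: 227 · 379 = 86033.

379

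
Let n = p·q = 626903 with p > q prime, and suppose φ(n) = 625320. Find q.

773

φ(n) = (p−1)(q−1) = n − (p+q) + 1, so p + q = 626903 − 625320 + 1 = 1584.
p and q are the roots of t² − 1584t + 626903 = 0.
Discriminant: 1584² − 4·626903 = 2509056 − 2507612 = 1444; √1444 = 38.
q = (1584 − 38)/2 = 773, p = (1584 + 38)/2 = 811.
Check: 773 · 811 = 626903.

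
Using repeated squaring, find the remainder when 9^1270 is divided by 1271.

532

9^1 ≡ 9 (mod 1271)
9^2 ≡ 9^2 = 81 ≡ 81 (mod 1271)
9^4 ≡ 81^2 = 6561 ≡ 206 (mod 1271)
9^8 ≡ 206^2 = 42436 ≡ 493 (mod 1271)
9^16 ≡ 493^2 = 243049 ≡ 288 (mod 1271)
9^32 ≡ 288^2 = 82944 ≡ 329 (mod 1271)
9^64 ≡ 329^2 = 108241 ≡ 206 (mod 1271)
9^128 ≡ 206^2 = 42436 ≡ 493 (mod 1271)
9^256 ≡ 493^2 = 243049 ≡ 288 (mod 1271)
9^512 ≡ 288^2 = 82944 ≡ 329 (mod 1271)
9^1024 ≡ 329^2 = 108241 ≡ 206 (mod 1271)
1270 = 1024 + 128 + 64 + 32 + 16 + 4 + 2 in binary powers of 2.
So 9^1270 ≡ 206 · 493 · 206 · 329 · 288 · 206 · 81 ≡ 532 (mod 1271).
Since 532 ≠ 1, base 9 is a Fermat witness: 1271 is composite.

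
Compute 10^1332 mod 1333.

10^1 ≡ 10 (mod 1333)
10^2 ≡ 10^2 = 100 ≡ 100 (mod 1333)
10^4 ≡ 100^2 = 10000 ≡ 669 (mod 1333)
10^8 ≡ 669^2 = 447561 ≡ 1006 (mod 1333)
10^16 ≡ 1006^2 = 1012036 ≡ 289 (mod 1333)
10^32 ≡ 289^2 = 83521 ≡ 875 (mod 1333)
10^64 ≡ 875^2 = 765625 ≡ 483 (mod 1333)
10^128 ≡ 483^2 = 233289 ≡ 14 (mod 1333)
10^256 ≡ 14^2 = 196 ≡ 196 (mod 1333)
10^512 ≡ 196^2 = 38416 ≡ 1092 (mod 1333)
10^1024 ≡ 1092^2 = 1192464 ≡ 762 (mod 1333)
1332 = 1024 + 256 + 32 + 16 + 4 in binary powers of 2.
So 10^1332 ≡ 762 · 196 · 875 · 289 · 669 ≡ 686 (mod 1333).
Since 686 ≠ 1, base 10 is a Fermat witness: 1333 is composite.

686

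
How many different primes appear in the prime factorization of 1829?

2

1829 = 31 · 59
1829 = 31 · 59, which has 2 distinct prime factors.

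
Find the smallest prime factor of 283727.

283727 is odd.
Digit sum 29, not divisible by 3.
Ends in 7: not divisible by 5.
7: 283727 = 7·40532 + 3
11: 283727 = 11·25793 + 4
13: 283727 = 13·21825 + 2
17: 283727 = 17·16689 + 14
19: 283727 = 19·14933

19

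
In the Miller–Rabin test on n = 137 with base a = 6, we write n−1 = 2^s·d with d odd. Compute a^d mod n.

96

137 − 1 = 136 = 2^3 · 17, so d = 17.
6^1 ≡ 6 (mod 137)
6^2 ≡ 6^2 = 36 ≡ 36 (mod 137)
6^4 ≡ 36^2 = 1296 ≡ 63 (mod 137)
6^8 ≡ 63^2 = 3969 ≡ 133 (mod 137)
6^16 ≡ 133^2 = 17689 ≡ 16 (mod 137)
17 = 16 + 1 in binary powers of 2.
So 6^17 ≡ 16 · 6 ≡ 96 (mod 137).
Squaring chain: 96 → 37 → 136; reaches −1, so base 6 does not prove 137 composite.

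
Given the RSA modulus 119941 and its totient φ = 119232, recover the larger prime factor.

433

φ(n) = (p−1)(q−1) = n − (p+q) + 1, so p + q = 119941 − 119232 + 1 = 710.
p and q are the roots of t² − 710t + 119941 = 0.
Discriminant: 710² − 4·119941 = 504100 − 479764 = 24336; √24336 = 156.
q = (710 − 156)/2 = 277, p = (710 + 156)/2 = 433.
Check: 277 · 433 = 119941.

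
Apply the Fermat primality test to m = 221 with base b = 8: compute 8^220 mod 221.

118

8^1 ≡ 8 (mod 221)
8^2 ≡ 8^2 = 64 ≡ 64 (mod 221)
8^4 ≡ 64^2 = 4096 ≡ 118 (mod 221)
8^8 ≡ 118^2 = 13924 ≡ 1 (mod 221)
8^16 ≡ 1^2 = 1 ≡ 1 (mod 221)
8^32 ≡ 1^2 = 1 ≡ 1 (mod 221)
8^64 ≡ 1^2 = 1 ≡ 1 (mod 221)
8^128 ≡ 1^2 = 1 ≡ 1 (mod 221)
220 = 128 + 64 + 16 + 8 + 4 in binary powers of 2.
So 8^220 ≡ 1 · 1 · 1 · 1 · 118 ≡ 118 (mod 221).
Since 118 ≠ 1, base 8 is a Fermat witness: 221 is composite.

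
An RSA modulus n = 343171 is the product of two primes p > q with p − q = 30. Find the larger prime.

Since p = q + 30, we have 343171 = q(q + 30), so q² + 30q − 343171 = 0.
Discriminant: 30² + 4·343171 = 900 + 1372684 = 1373584; √1373584 = 1172.
q = (−30 + 1172)/2 = 571, and p = q + 30 = 601.
Check: 571 · 601 = 343171.

601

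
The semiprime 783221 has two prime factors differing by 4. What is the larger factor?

Since p = q + 4, we have 783221 = q(q + 4), so q² + 4q − 783221 = 0.
Discriminant: 4² + 4·783221 = 16 + 3132884 = 3132900; √3132900 = 1770.
q = (−4 + 1770)/2 = 883, and p = q + 4 = 887.
Check: 883 · 887 = 783221.

887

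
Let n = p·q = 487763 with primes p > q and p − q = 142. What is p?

773

Since p = q + 142, we have 487763 = q(q + 142), so q² + 142q − 487763 = 0.
Discriminant: 142² + 4·487763 = 20164 + 1951052 = 1971216; √1971216 = 1404.
q = (−142 + 1404)/2 = 631, and p = q + 142 = 773.
Check: 631 · 773 = 487763.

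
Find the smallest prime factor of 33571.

33571 is odd.
Digit sum 19, not divisible by 3.
Ends in 1: not divisible by 5.
7: 33571 = 7·4795 + 6
11: 33571 = 11·3051 + 10
13: 33571 = 13·2582 + 5
17: 33571 = 17·1974 + 13
19: 33571 = 19·1766 + 17
23: 33571 = 23·1459 + 14
29: 33571 = 29·1157 + 18
31: 33571 = 31·1082 + 29
37: 33571 = 37·907 + 12
41: 33571 = 41·818 + 33
43: 33571 = 43·780 + 31
47: 33571 = 47·714 + 13
53: 33571 = 53·633 + 22
59: 33571 = 59·569

59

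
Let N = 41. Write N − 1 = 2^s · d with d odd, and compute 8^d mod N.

9

41 − 1 = 40 = 2^3 · 5, so d = 5.
8^1 ≡ 8 (mod 41)
8^2 ≡ 8^2 = 64 ≡ 23 (mod 41)
8^4 ≡ 23^2 = 529 ≡ 37 (mod 41)
5 = 4 + 1 in binary powers of 2.
So 8^5 ≡ 37 · 8 ≡ 9 (mod 41).
Squaring chain: 9 → 40 → 1; reaches −1, so base 8 does not prove 41 composite.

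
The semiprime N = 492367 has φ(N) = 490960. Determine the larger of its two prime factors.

761

φ(n) = (p−1)(q−1) = n − (p+q) + 1, so p + q = 492367 − 490960 + 1 = 1408.
p and q are the roots of t² − 1408t + 492367 = 0.
Discriminant: 1408² − 4·492367 = 1982464 − 1969468 = 12996; √12996 = 114.
q = (1408 − 114)/2 = 647, p = (1408 + 114)/2 = 761.
Check: 647 · 761 = 492367.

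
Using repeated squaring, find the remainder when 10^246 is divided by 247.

235

10^1 ≡ 10 (mod 247)
10^2 ≡ 10^2 = 100 ≡ 100 (mod 247)
10^4 ≡ 100^2 = 10000 ≡ 120 (mod 247)
10^8 ≡ 120^2 = 14400 ≡ 74 (mod 247)
10^16 ≡ 74^2 = 5476 ≡ 42 (mod 247)
10^32 ≡ 42^2 = 1764 ≡ 35 (mod 247)
10^64 ≡ 35^2 = 1225 ≡ 237 (mod 247)
10^128 ≡ 237^2 = 56169 ≡ 100 (mod 247)
246 = 128 + 64 + 32 + 16 + 4 + 2 in binary powers of 2.
So 10^246 ≡ 100 · 237 · 35 · 42 · 120 · 100 ≡ 235 (mod 247).
Since 235 ≠ 1, base 10 is a Fermat witness: 247 is composite.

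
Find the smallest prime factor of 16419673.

16419673 is odd.
Digit sum 37, not divisible by 3.
Ends in 3: not divisible by 5.
7: 16419673 = 7·2345667 + 4
11: 16419673 = 11·1492697 + 6
13: 16419673 = 13·1263051 + 10
17: 16419673 = 17·965863 + 2
19: 16419673 = 19·864193 + 6
23: 16419673 = 23·713898 + 19
29: 16419673 = 29·566195 + 18
31: 16419673 = 31·529666 + 27
37: 16419673 = 37·443774 + 35
41: 16419673 = 41·400479 + 34
43: 16419673 = 43·381852 + 37
47: 16419673 = 47·349354 + 35
53: 16419673 = 53·309805 + 8
59: 16419673 = 59·278299 + 32
61: 16419673 = 61·269174 + 59
67: 16419673 = 67·245069 + 50
71: 16419673 = 71·231263

71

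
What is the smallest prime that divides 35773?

83

35773 is odd.
Digit sum 25, not divisible by 3.
Ends in 3: not divisible by 5.
7: 35773 = 7·5110 + 3
11: 35773 = 11·3252 + 1
13: 35773 = 13·2751 + 10
17: 35773 = 17·2104 + 5
19: 35773 = 19·1882 + 15
23: 35773 = 23·1555 + 8
29: 35773 = 29·1233 + 16
31: 35773 = 31·1153 + 30
37: 35773 = 37·966 + 31
41: 35773 = 41·872 + 21
43: 35773 = 43·831 + 40
47: 35773 = 47·761 + 6
53: 35773 = 53·674 + 51
59: 35773 = 59·606 + 19
61: 35773 = 61·586 + 27
67: 35773 = 67·533 + 62
71: 35773 = 71·503 + 60
73: 35773 = 73·490 + 3
79: 35773 = 79·452 + 65
83: 35773 = 83·431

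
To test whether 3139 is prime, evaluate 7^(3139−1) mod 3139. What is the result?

173

7^1 ≡ 7 (mod 3139)
7^2 ≡ 7^2 = 49 ≡ 49 (mod 3139)
7^4 ≡ 49^2 = 2401 ≡ 2401 (mod 3139)
7^8 ≡ 2401^2 = 5764801 ≡ 1597 (mod 3139)
7^16 ≡ 1597^2 = 2550409 ≡ 1541 (mod 3139)
7^32 ≡ 1541^2 = 2374681 ≡ 1597 (mod 3139)
7^64 ≡ 1597^2 = 2550409 ≡ 1541 (mod 3139)
7^128 ≡ 1541^2 = 2374681 ≡ 1597 (mod 3139)
7^256 ≡ 1597^2 = 2550409 ≡ 1541 (mod 3139)
7^512 ≡ 1541^2 = 2374681 ≡ 1597 (mod 3139)
7^1024 ≡ 1597^2 = 2550409 ≡ 1541 (mod 3139)
7^2048 ≡ 1541^2 = 2374681 ≡ 1597 (mod 3139)
3138 = 2048 + 1024 + 64 + 2 in binary powers of 2.
So 7^3138 ≡ 1597 · 1541 · 1541 · 49 ≡ 173 (mod 3139).
Since 173 ≠ 1, base 7 is a Fermat witness: 3139 is composite.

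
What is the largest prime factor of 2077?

67

2077 = 31 · 67
67 is prime.
So 2077 = 31 · 67; the largest prime factor is 67.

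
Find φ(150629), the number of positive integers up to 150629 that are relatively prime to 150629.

Factor: 150629 = 31 · 43 · 113.
φ(150629) = (31−1) · (43−1) · (113−1) = 30 · 42 · 112 = 141120.

141120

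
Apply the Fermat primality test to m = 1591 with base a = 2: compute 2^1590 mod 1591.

2^1 ≡ 2 (mod 1591)
2^2 ≡ 2^2 = 4 ≡ 4 (mod 1591)
2^4 ≡ 4^2 = 16 ≡ 16 (mod 1591)
2^8 ≡ 16^2 = 256 ≡ 256 (mod 1591)
2^16 ≡ 256^2 = 65536 ≡ 305 (mod 1591)
2^32 ≡ 305^2 = 93025 ≡ 747 (mod 1591)
2^64 ≡ 747^2 = 558009 ≡ 1159 (mod 1591)
2^128 ≡ 1159^2 = 1343281 ≡ 477 (mod 1591)
2^256 ≡ 477^2 = 227529 ≡ 16 (mod 1591)
2^512 ≡ 16^2 = 256 ≡ 256 (mod 1591)
2^1024 ≡ 256^2 = 65536 ≡ 305 (mod 1591)
1590 = 1024 + 512 + 32 + 16 + 4 + 2 in binary powers of 2.
So 2^1590 ≡ 305 · 256 · 747 · 305 · 16 · 4 ≡ 471 (mod 1591).
Since 471 ≠ 1, base 2 is a Fermat witness: 1591 is composite.

471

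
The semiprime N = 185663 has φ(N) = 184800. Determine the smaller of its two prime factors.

φ(n) = (p−1)(q−1) = n − (p+q) + 1, so p + q = 185663 − 184800 + 1 = 864.
p and q are the roots of t² − 864t + 185663 = 0.
Discriminant: 864² − 4·185663 = 746496 − 742652 = 3844; √3844 = 62.
q = (864 − 62)/2 = 401, p = (864 + 62)/2 = 463.
Check: 401 · 463 = 185663.

401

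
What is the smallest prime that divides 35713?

71

35713 is odd.
Digit sum 19, not divisible by 3.
Ends in 3: not divisible by 5.
7: 35713 = 7·5101 + 6
11: 35713 = 11·3246 + 7
13: 35713 = 13·2747 + 2
17: 35713 = 17·2100 + 13
19: 35713 = 19·1879 + 12
23: 35713 = 23·1552 + 17
29: 35713 = 29·1231 + 14
31: 35713 = 31·1152 + 1
37: 35713 = 37·965 + 8
41: 35713 = 41·871 + 2
43: 35713 = 43·830 + 23
47: 35713 = 47·759 + 40
53: 35713 = 53·673 + 44
59: 35713 = 59·605 + 18
61: 35713 = 61·585 + 28
67: 35713 = 67·533 + 2
71: 35713 = 71·503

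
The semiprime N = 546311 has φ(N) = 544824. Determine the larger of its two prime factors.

829

φ(n) = (p−1)(q−1) = n − (p+q) + 1, so p + q = 546311 − 544824 + 1 = 1488.
p and q are the roots of t² − 1488t + 546311 = 0.
Discriminant: 1488² − 4·546311 = 2214144 − 2185244 = 28900; √28900 = 170.
q = (1488 − 170)/2 = 659, p = (1488 + 170)/2 = 829.
Check: 659 · 829 = 546311.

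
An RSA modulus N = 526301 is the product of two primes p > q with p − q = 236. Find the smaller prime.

Since p = q + 236, we have 526301 = q(q + 236), so q² + 236q − 526301 = 0.
Discriminant: 236² + 4·526301 = 55696 + 2105204 = 2160900; √2160900 = 1470.
q = (−236 + 1470)/2 = 617, and p = q + 236 = 853.
Check: 617 · 853 = 526301.

617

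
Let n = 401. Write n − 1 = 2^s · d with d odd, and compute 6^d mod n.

371

401 − 1 = 400 = 2^4 · 25, so d = 25.
6^1 ≡ 6 (mod 401)
6^2 ≡ 6^2 = 36 ≡ 36 (mod 401)
6^4 ≡ 36^2 = 1296 ≡ 93 (mod 401)
6^8 ≡ 93^2 = 8649 ≡ 228 (mod 401)
6^16 ≡ 228^2 = 51984 ≡ 255 (mod 401)
25 = 16 + 8 + 1 in binary powers of 2.
So 6^25 ≡ 255 · 228 · 6 ≡ 371 (mod 401).
Squaring chain: 371 → 98 → 381 → 400; reaches −1, so base 6 does not prove 401 composite.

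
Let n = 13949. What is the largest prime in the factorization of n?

13949 = 13 · 1073
1073 = 29 · 37
37 is prime.
So 13949 = 13 · 29 · 37; the largest prime factor is 37.

37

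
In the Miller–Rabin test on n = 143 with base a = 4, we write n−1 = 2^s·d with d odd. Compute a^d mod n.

143 − 1 = 142 = 2^1 · 71, so d = 71.
4^1 ≡ 4 (mod 143)
4^2 ≡ 4^2 = 16 ≡ 16 (mod 143)
4^4 ≡ 16^2 = 256 ≡ 113 (mod 143)
4^8 ≡ 113^2 = 12769 ≡ 42 (mod 143)
4^16 ≡ 42^2 = 1764 ≡ 48 (mod 143)
4^32 ≡ 48^2 = 2304 ≡ 16 (mod 143)
4^64 ≡ 16^2 = 256 ≡ 113 (mod 143)
71 = 64 + 4 + 2 + 1 in binary powers of 2.
So 4^71 ≡ 113 · 113 · 16 · 4 ≡ 114 (mod 143).
Squaring chain: 114; never reaches −1, so base 4 is a Miller–Rabin witness that 143 is composite.

114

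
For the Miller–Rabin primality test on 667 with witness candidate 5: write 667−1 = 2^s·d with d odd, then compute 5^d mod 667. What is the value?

667 − 1 = 666 = 2^1 · 333, so d = 333.
5^1 ≡ 5 (mod 667)
5^2 ≡ 5^2 = 25 ≡ 25 (mod 667)
5^4 ≡ 25^2 = 625 ≡ 625 (mod 667)
5^8 ≡ 625^2 = 390625 ≡ 430 (mod 667)
5^16 ≡ 430^2 = 184900 ≡ 141 (mod 667)
5^32 ≡ 141^2 = 19881 ≡ 538 (mod 667)
5^64 ≡ 538^2 = 289444 ≡ 633 (mod 667)
5^128 ≡ 633^2 = 400689 ≡ 489 (mod 667)
5^256 ≡ 489^2 = 239121 ≡ 335 (mod 667)
333 = 256 + 64 + 8 + 4 + 1 in binary powers of 2.
So 5^333 ≡ 335 · 633 · 430 · 625 · 5 ≡ 332 (mod 667).
Squaring chain: 332; never reaches −1, so base 5 is a Miller–Rabin witness that 667 is composite.

332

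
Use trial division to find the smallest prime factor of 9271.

9271 is odd.
Digit sum 19, not divisible by 3.
Ends in 1: not divisible by 5.
7: 9271 = 7·1324 + 3
11: 9271 = 11·842 + 9
13: 9271 = 13·713 + 2
17: 9271 = 17·545 + 6
19: 9271 = 19·487 + 18
23: 9271 = 23·403 + 2
29: 9271 = 29·319 + 20
31: 9271 = 31·299 + 2
37: 9271 = 37·250 + 21
41: 9271 = 41·226 + 5
43: 9271 = 43·215 + 26
47: 9271 = 47·197 + 12
53: 9271 = 53·174 + 49
59: 9271 = 59·157 + 8
61: 9271 = 61·151 + 60
67: 9271 = 67·138 + 25
71: 9271 = 71·130 + 41
73: 9271 = 73·127

73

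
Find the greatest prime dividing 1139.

1139 = 17 · 67
67 is prime.
So 1139 = 17 · 67; the largest prime factor is 67.

67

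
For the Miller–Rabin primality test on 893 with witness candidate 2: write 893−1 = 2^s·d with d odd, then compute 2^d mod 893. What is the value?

893 − 1 = 892 = 2^2 · 223, so d = 223.
2^1 ≡ 2 (mod 893)
2^2 ≡ 2^2 = 4 ≡ 4 (mod 893)
2^4 ≡ 4^2 = 16 ≡ 16 (mod 893)
2^8 ≡ 16^2 = 256 ≡ 256 (mod 893)
2^16 ≡ 256^2 = 65536 ≡ 347 (mod 893)
2^32 ≡ 347^2 = 120409 ≡ 747 (mod 893)
2^64 ≡ 747^2 = 558009 ≡ 777 (mod 893)
2^128 ≡ 777^2 = 603729 ≡ 61 (mod 893)
223 = 128 + 64 + 16 + 8 + 4 + 2 + 1 in binary powers of 2.
So 2^223 ≡ 61 · 777 · 347 · 256 · 16 · 4 · 2 ≡ 394 (mod 893).
Squaring chain: 394 → 747; never reaches −1, so base 2 is a Miller–Rabin witness that 893 is composite.

394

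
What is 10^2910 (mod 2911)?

1026

10^1 ≡ 10 (mod 2911)
10^2 ≡ 10^2 = 100 ≡ 100 (mod 2911)
10^4 ≡ 100^2 = 10000 ≡ 1267 (mod 2911)
10^8 ≡ 1267^2 = 1605289 ≡ 1328 (mod 2911)
10^16 ≡ 1328^2 = 1763584 ≡ 2429 (mod 2911)
10^32 ≡ 2429^2 = 5900041 ≡ 2355 (mod 2911)
10^64 ≡ 2355^2 = 5546025 ≡ 570 (mod 2911)
10^128 ≡ 570^2 = 324900 ≡ 1779 (mod 2911)
10^256 ≡ 1779^2 = 3164841 ≡ 584 (mod 2911)
10^512 ≡ 584^2 = 341056 ≡ 469 (mod 2911)
10^1024 ≡ 469^2 = 219961 ≡ 1636 (mod 2911)
10^2048 ≡ 1636^2 = 2676496 ≡ 1287 (mod 2911)
2910 = 2048 + 512 + 256 + 64 + 16 + 8 + 4 + 2 in binary powers of 2.
So 10^2910 ≡ 1287 · 469 · 584 · 570 · 2429 · 1328 · 1267 · 100 ≡ 1026 (mod 2911).
Since 1026 ≠ 1, base 10 is a Fermat witness: 2911 is composite.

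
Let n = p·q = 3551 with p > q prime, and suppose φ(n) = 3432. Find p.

φ(n) = (p−1)(q−1) = n − (p+q) + 1, so p + q = 3551 − 3432 + 1 = 120.
p and q are the roots of t² − 120t + 3551 = 0.
Discriminant: 120² − 4·3551 = 14400 − 14204 = 196; √196 = 14.
q = (120 − 14)/2 = 53, p = (120 + 14)/2 = 67.
Check: 53 · 67 = 3551.

67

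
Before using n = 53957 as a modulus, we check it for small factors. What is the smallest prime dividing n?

79

53957 is odd.
Digit sum 29, not divisible by 3.
Ends in 7: not divisible by 5.
7: 53957 = 7·7708 + 1
11: 53957 = 11·4905 + 2
13: 53957 = 13·4150 + 7
17: 53957 = 17·3173 + 16
19: 53957 = 19·2839 + 16
23: 53957 = 23·2345 + 22
29: 53957 = 29·1860 + 17
31: 53957 = 31·1740 + 17
37: 53957 = 37·1458 + 11
41: 53957 = 41·1316 + 1
43: 53957 = 43·1254 + 35
47: 53957 = 47·1148 + 1
53: 53957 = 53·1018 + 3
59: 53957 = 59·914 + 31
61: 53957 = 61·884 + 33
67: 53957 = 67·805 + 22
71: 53957 = 71·759 + 68
73: 53957 = 73·739 + 10
79: 53957 = 79·683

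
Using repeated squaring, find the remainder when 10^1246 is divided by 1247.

10^1 ≡ 10 (mod 1247)
10^2 ≡ 10^2 = 100 ≡ 100 (mod 1247)
10^4 ≡ 100^2 = 10000 ≡ 24 (mod 1247)
10^8 ≡ 24^2 = 576 ≡ 576 (mod 1247)
10^16 ≡ 576^2 = 331776 ≡ 74 (mod 1247)
10^32 ≡ 74^2 = 5476 ≡ 488 (mod 1247)
10^64 ≡ 488^2 = 238144 ≡ 1214 (mod 1247)
10^128 ≡ 1214^2 = 1473796 ≡ 1089 (mod 1247)
10^256 ≡ 1089^2 = 1185921 ≡ 24 (mod 1247)
10^512 ≡ 24^2 = 576 ≡ 576 (mod 1247)
10^1024 ≡ 576^2 = 331776 ≡ 74 (mod 1247)
1246 = 1024 + 128 + 64 + 16 + 8 + 4 + 2 in binary powers of 2.
So 10^1246 ≡ 74 · 1089 · 1214 · 74 · 576 · 24 · 100 ≡ 608 (mod 1247).
Since 608 ≠ 1, base 10 is a Fermat witness: 1247 is composite.

608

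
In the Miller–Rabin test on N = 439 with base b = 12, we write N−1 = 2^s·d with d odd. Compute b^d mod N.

439 − 1 = 438 = 2^1 · 219, so d = 219.
12^1 ≡ 12 (mod 439)
12^2 ≡ 12^2 = 144 ≡ 144 (mod 439)
12^4 ≡ 144^2 = 20736 ≡ 103 (mod 439)
12^8 ≡ 103^2 = 10609 ≡ 73 (mod 439)
12^16 ≡ 73^2 = 5329 ≡ 61 (mod 439)
12^32 ≡ 61^2 = 3721 ≡ 209 (mod 439)
12^64 ≡ 209^2 = 43681 ≡ 220 (mod 439)
12^128 ≡ 220^2 = 48400 ≡ 110 (mod 439)
219 = 128 + 64 + 16 + 8 + 2 + 1 in binary powers of 2.
So 12^219 ≡ 110 · 220 · 61 · 73 · 144 · 12 ≡ 438 (mod 439).
Since 12^d ≡ 438 (mod 439), base 12 does not prove 439 composite.

438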